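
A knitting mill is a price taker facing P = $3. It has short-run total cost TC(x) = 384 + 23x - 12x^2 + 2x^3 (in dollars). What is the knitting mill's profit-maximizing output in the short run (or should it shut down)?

Shut down

From TC, MC = TC'(x) = 23 - 24x + 6x^2 and AVC = VC/x = 23 - 12x + 2x^2.
The AVC parabola has its vertex at x = 12/4 = 3, where AVC = 23 - 12·3 + 2·3^2 = $5.
With P < min AVC ($3 < $5), every unit sold adds to the loss.
The firm minimizes its loss by shutting down and losing only its fixed cost of $384.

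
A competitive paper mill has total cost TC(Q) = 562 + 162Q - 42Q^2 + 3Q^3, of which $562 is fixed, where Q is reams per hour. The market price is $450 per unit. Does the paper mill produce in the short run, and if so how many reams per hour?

Produce at Q = 12

From TC, MC = TC'(Q) = 162 - 84Q + 9Q^2 and AVC = VC/Q = 162 - 42Q + 3Q^2.
The AVC parabola has its vertex at Q = 42/6 = 7, where AVC = 162 - 42·7 + 3·7^2 = $15.
Since P = $450 ≥ min AVC = $15, price covers variable cost and the firm should produce.
Set P = MC: 450 = 162 - 84Q + 9Q^2 → -288 - 84Q + 9Q^2 = 0. The roots are Q = -8/3 and Q = 12; the profit-maximizing output is on the rising part of MC, so Q* = 12.
Check: AVC at Q = 12 is $90 ≤ P, so revenue covers variable cost.
Profit = P·Q − TC = 450·12 − 1642 = $3758.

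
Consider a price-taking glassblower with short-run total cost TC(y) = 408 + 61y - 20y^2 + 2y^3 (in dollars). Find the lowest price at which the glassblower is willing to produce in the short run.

Short-run supply begins at min AVC. From VC = 61y - 20y^2 + 2y^3, AVC = 61 - 20y + 2y^2.
dAVC/dy = -20 + 4y = 0 gives y = 5. min AVC = 61 - 20·5 + 2·5^2 = 11.
So the shutdown price is $11.

$11 per unit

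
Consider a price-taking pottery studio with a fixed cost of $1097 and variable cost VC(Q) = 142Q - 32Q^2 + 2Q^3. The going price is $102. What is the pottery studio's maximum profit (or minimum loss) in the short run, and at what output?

Profit = -$297 at Q = 10

AVC = 142 - 32Q + 2Q^2; min AVC = $14 at Q = 8. Since P = $102 ≥ min AVC, the firm produces.
With MC = 142 - 64Q + 6Q^2, P = MC on the upward-sloping part at Q* = 10.
TR = 102·10 = 1020. TC = 1097 + 220 = 1317. Profit = 1020 − 1317 = -$297.
Shutting down would mean losing the fixed cost of $1097, so operating at a loss of $297 is better by $800.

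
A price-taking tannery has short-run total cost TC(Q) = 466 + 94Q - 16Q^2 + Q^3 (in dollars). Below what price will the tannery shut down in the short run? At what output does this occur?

The firm shuts down when price falls below the minimum of average variable cost. AVC = VC/Q = 94 - 16Q + Q^2.
At the minimum of AVC, MC = AVC. MC = 94 - 32Q + 3Q^2; setting MC = AVC gives 2Q^2 - 16Q = 0, so Q = 8. min AVC = 30.
For P < $30 the firm produces nothing.

$30 per unit, at Q = 8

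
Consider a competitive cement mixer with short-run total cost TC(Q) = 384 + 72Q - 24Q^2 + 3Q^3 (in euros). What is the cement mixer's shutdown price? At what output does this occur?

The shutdown price is the minimum of AVC. VC = 72Q - 24Q^2 + 3Q^3, so AVC = 72 - 24Q + 3Q^2.
dAVC/dQ = -24 + 6Q = 0 gives Q = 4. min AVC = 72 - 24·4 + 3·4^2 = 24.
The firm shuts down for any P below €24.

€24 per unit, at Q = 4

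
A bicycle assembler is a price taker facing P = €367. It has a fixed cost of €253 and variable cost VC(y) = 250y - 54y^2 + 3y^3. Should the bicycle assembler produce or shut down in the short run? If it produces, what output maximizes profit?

From TC, MC = TC'(y) = 250 - 108y + 9y^2 and AVC = VC/y = 250 - 54y + 3y^2.
AVC is minimized where dAVC/dy = -54 + 6y = 0, at y = 9; min AVC = 250 - 54·9 + 3·9^2 = €7.
Since P = €367 ≥ min AVC = €7, price covers variable cost and the firm should produce.
Solving P = MC: -117 - 108y + 9y^2 = 0 ⇒ y = -1 or 13. On the upward-sloping branch, y* = 13.
Check: AVC at y = 13 is €55 ≤ P, so revenue covers variable cost.
Profit = P·y − TC = 367·13 − 968 = €3803.

Produce at y = 13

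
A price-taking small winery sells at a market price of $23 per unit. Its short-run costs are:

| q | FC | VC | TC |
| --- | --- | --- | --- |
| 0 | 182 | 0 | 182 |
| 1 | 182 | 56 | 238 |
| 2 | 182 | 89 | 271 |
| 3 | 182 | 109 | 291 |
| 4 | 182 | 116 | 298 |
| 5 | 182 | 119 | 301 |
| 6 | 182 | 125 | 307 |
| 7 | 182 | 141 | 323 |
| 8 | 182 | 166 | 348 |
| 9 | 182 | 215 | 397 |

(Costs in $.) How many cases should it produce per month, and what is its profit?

Profit at each row (π = 23q − TC): q=0: -182; q=1: -215; q=2: -225; q=3: -222; q=4: -206; q=5: -186; q=6: -169; q=7: -162; q=8: -164; q=9: -190.
Profit is maximized at q = 7. AVC there is 141/7 = $20.14 ≤ P, so producing beats shutting down (which would give -$182).

q = 7; profit = -$162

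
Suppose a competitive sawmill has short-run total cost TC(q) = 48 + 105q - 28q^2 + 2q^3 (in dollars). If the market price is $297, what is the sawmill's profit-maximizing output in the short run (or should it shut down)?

From TC, MC = TC'(q) = 105 - 56q + 6q^2 and AVC = VC/q = 105 - 28q + 2q^2.
AVC is minimized where dAVC/dq = -28 + 4q = 0, at q = 7; min AVC = 105 - 28·7 + 2·7^2 = $7.
P = $297 exceeds min AVC = $7, so the firm stays open.
P = MC gives -192 - 56q + 6q^2 = 0, with roots -8/3 and 12. Take the larger (rising MC): q* = 12.
Check: AVC at q = 12 is $57 ≤ P, so revenue covers variable cost.
Profit = P·q − TC = 297·12 − 732 = $2832.

Produce at q = 12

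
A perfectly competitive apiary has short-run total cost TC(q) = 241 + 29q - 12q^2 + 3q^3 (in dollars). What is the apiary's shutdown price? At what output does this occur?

The shutdown price is the minimum of AVC. VC = 29q - 12q^2 + 3q^3, so AVC = 29 - 12q + 3q^2.
dAVC/dq = -12 + 6q = 0 gives q = 2. min AVC = 29 - 12·2 + 3·2^2 = 17.
For P < $17 the firm produces nothing.

$17 per unit, at q = 2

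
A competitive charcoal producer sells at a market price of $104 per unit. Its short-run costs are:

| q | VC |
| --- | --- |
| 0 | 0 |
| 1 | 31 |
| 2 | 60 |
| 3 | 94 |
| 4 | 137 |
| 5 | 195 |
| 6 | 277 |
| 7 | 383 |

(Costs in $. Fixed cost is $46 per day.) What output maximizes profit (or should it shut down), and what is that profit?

q = 6; profit = $301

Tabulate TR − TC: q=0: -46; q=1: 27; q=2: 102; q=3: 172; q=4: 233; q=5: 279; q=6: 301; q=7: 299.
Profit is maximized at q = 6. AVC there is 277/6 = $46.17 ≤ P, so producing beats shutting down (which would give -$46).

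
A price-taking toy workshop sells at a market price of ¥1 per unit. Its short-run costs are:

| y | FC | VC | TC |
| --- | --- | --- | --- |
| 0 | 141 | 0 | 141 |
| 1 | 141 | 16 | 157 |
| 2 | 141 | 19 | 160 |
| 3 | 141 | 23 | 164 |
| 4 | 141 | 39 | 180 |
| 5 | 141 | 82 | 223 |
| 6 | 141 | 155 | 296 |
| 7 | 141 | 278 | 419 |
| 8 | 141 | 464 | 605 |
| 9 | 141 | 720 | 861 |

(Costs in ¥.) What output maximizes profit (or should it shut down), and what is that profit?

Compute π = P·y − TC at each output: y=0: -141; y=1: -156; y=2: -158; y=3: -161; y=4: -176; y=5: -218; y=6: -290; y=7: -412; y=8: -597; y=9: -852.
Profit is highest at y = 0. Equivalently, the lowest AVC in the table is 23/3 ≈ ¥7.67 at y = 3, and P = ¥1 falls below it — price never covers variable cost, so the firm shuts down and loses only its fixed cost.

y = 0 (shut down); profit = -¥141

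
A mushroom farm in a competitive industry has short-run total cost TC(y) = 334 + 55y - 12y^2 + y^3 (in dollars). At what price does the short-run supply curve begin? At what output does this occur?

The firm shuts down when price falls below the minimum of average variable cost. AVC = VC/y = 55 - 12y + y^2.
At the minimum of AVC, MC = AVC. MC = 55 - 24y + 3y^2; setting MC = AVC gives 2y^2 - 12y = 0, so y = 6. min AVC = 19.
For P < $19 the firm produces nothing.

$19 per unit, at y = 6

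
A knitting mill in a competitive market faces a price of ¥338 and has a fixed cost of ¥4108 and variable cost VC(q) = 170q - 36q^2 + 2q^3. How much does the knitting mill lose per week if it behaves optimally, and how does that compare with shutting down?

AVC = 170 - 36q + 2q^2; min AVC = ¥8 at q = 9. Since P = ¥338 ≥ min AVC, the firm produces.
With MC = 170 - 72q + 6q^2, P = MC on the upward-sloping part at q* = 14.
TR = 338·14 = 4732. TC = 4108 + 812 = 4920. Profit = 4732 − 4920 = -¥188.
Shutting down would mean losing the fixed cost of ¥4108, so operating at a loss of ¥188 is better by ¥3920.

Profit = -¥188 at q = 14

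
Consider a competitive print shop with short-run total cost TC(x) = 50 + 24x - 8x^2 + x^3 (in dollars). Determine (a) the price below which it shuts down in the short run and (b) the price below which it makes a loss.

Shutdown price = $8; break-even price = $19

Shutdown price = min AVC. AVC = 24 - 8x + x^2, with vertex at x = 4 and minimum $8.
ATC = 50/x + 24 - 8x + x^2. Setting dATC/dx = −50/x^2 − 8 + 2x = 0 gives x = 5 (since 2·5^3 − 8·5^2 = 50).
min ATC = 50/5 + 24 − 8·5 + 5^2 = $19. That is the break-even price.
For $8 ≤ P < $19 the firm produces at a loss; below $8 it shuts down.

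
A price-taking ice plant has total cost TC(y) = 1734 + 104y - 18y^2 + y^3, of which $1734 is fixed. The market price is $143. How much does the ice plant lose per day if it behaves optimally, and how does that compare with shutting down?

Profit = -$382 at y = 13

AVC = 104 - 18y + y^2 has its minimum $23 at y = 9; price $143 clears that bar, so the firm operates.
MC = 104 - 36y + 3y^2. Setting P = MC and taking the root on the rising branch gives y* = 13.
TR = 143·13 = 1859. TC = 1734 + 507 = 2241. Profit = 1859 − 2241 = -$382.
By producing, the firm covers all variable cost plus $1352 of fixed cost; shutting down would lose the full $1734.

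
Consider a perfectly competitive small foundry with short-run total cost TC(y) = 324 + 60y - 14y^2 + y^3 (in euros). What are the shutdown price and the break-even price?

Shutdown price = min AVC. AVC = 60 - 14y + y^2, with vertex at y = 7 and minimum €11.
ATC = 324/y + 60 - 14y + y^2. Setting dATC/dy = −324/y^2 − 14 + 2y = 0 gives y = 9 (since 2·9^3 − 14·9^2 = 324).
min ATC = 324/9 + 60 − 14·9 + 9^2 = €51. That is the break-even price.
Between these two prices the firm operates at a loss; above €51 it earns a profit.

Shutdown price = €11; break-even price = €51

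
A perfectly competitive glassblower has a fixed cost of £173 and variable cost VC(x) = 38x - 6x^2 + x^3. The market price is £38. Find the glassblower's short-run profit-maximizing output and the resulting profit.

Profit = -£141 at x = 4

AVC = 38 - 6x + x^2; min AVC = £29 at x = 3. Since P = £38 ≥ min AVC, the firm produces.
With MC = 38 - 12x + 3x^2, P = MC on the upward-sloping part at x* = 4.
TR = 38·4 = 152. TC = 173 + 120 = 293. Profit = 152 − 293 = -£141.
Shutting down would mean losing the fixed cost of £173, so operating at a loss of £141 is better by £32.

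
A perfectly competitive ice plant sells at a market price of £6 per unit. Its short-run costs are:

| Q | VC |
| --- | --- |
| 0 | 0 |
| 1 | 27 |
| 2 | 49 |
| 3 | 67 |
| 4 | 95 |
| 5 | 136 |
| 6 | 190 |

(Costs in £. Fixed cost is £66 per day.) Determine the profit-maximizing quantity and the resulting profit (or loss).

Q = 0 (shut down); profit = -£66

Tabulate TR − TC: Q=0: -66; Q=1: -87; Q=2: -103; Q=3: -115; Q=4: -137; Q=5: -172; Q=6: -220.
Profit is highest at Q = 0. Equivalently, the lowest AVC in the table is 67/3 ≈ £22.33 at Q = 3, and P = £6 falls below it — price never covers variable cost, so the firm shuts down and loses only its fixed cost.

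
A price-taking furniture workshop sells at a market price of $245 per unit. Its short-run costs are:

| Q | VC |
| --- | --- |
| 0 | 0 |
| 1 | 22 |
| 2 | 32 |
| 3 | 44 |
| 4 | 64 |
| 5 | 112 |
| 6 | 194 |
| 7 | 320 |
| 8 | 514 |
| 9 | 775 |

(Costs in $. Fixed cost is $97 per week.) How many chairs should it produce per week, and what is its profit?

Q = 8; profit = $1349

Tabulate TR − TC: Q=0: -97; Q=1: 126; Q=2: 361; Q=3: 594; Q=4: 819; Q=5: 1016; Q=6: 1179; Q=7: 1298; Q=8: 1349; Q=9: 1333.
Profit is maximized at Q = 8. AVC there is 514/8 = $64.25 ≤ P, so producing beats shutting down (which would give -$97).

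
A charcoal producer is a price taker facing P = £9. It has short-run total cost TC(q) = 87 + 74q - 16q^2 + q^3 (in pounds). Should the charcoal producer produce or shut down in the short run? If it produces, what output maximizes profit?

Shut down

From TC, MC = TC'(q) = 74 - 32q + 3q^2 and AVC = VC/q = 74 - 16q + q^2.
The AVC parabola has its vertex at q = 16/2 = 8, where AVC = 74 - 16·8 + 8^2 = £10.
Since P = £9 < min AVC = £10, price fails to cover variable cost at any output.
Best response: produce nothing and absorb the £87 fixed cost.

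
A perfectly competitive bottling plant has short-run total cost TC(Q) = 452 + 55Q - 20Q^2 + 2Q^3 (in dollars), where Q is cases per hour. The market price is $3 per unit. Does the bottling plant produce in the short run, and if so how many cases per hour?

Shut down

Strip out fixed cost: VC = 55Q - 20Q^2 + 2Q^3. Then AVC = 55 - 20Q + 2Q^2 and MC = 55 - 40Q + 6Q^2.
AVC is minimized where dAVC/dQ = -20 + 4Q = 0, at Q = 5; min AVC = 55 - 20·5 + 2·5^2 = $5.
With P < min AVC ($3 < $5), every unit sold adds to the loss.
Shutting down limits the loss to fixed cost, $452.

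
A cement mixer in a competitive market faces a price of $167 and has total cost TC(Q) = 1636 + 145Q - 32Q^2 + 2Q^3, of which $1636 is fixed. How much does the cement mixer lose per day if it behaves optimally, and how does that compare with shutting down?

AVC = 145 - 32Q + 2Q^2 has its minimum $17 at Q = 8; price $167 clears that bar, so the firm operates.
With MC = 145 - 64Q + 6Q^2, P = MC on the upward-sloping part at Q* = 11.
TR = 167·11 = 1837. TC = 1636 + 385 = 2021. Profit = 1837 − 2021 = -$184.
By producing, the firm covers all variable cost plus $1452 of fixed cost; shutting down would lose the full $1636.

Profit = -$184 at Q = 11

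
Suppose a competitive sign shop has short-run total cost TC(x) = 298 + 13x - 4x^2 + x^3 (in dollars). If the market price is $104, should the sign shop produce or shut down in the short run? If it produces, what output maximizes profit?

From TC, MC = TC'(x) = 13 - 8x + 3x^2 and AVC = VC/x = 13 - 4x + x^2.
AVC is minimized where dAVC/dx = -4 + 2x = 0, at x = 2; min AVC = 13 - 4·2 + 2^2 = $9.
P = $104 exceeds min AVC = $9, so the firm stays open.
Set P = MC: 104 = 13 - 8x + 3x^2 → -91 - 8x + 3x^2 = 0. The roots are x = -13/3 and x = 7; the profit-maximizing output is on the rising part of MC, so x* = 7.
Check: AVC at x = 7 is $34 ≤ P, so revenue covers variable cost.
Profit = P·x − TC = 104·7 − 536 = $192.

Produce at x = 7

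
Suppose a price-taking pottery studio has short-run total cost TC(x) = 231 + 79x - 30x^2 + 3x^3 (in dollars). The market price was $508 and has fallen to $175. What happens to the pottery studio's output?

Output falls from 11 to 8

AVC = 79 - 30x + 3x^2, minimized at x = 5 where min AVC = $4. MC = 79 - 60x + 9x^2.
At P = $508 ≥ min AVC, set P = MC on the rising branch: x = 11.
At P = $175 ≥ min AVC, set P = MC: x = 8. The firm stays open but cuts output.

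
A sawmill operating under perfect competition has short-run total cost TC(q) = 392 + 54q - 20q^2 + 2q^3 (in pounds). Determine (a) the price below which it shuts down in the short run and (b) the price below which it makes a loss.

Shutdown price = min AVC. AVC = 54 - 20q + 2q^2, with vertex at q = 5 and minimum £4.
ATC = 392/q + 54 - 20q + 2q^2. Setting dATC/dq = −392/q^2 − 20 + 4q = 0 gives q = 7 (since 4·7^3 − 20·7^2 = 392).
min ATC = 392/7 + 54 − 20·7 + 2·7^2 = £68. That is the break-even price.
Between these two prices the firm operates at a loss; above £68 it earns a profit.

Shutdown price = £4; break-even price = £68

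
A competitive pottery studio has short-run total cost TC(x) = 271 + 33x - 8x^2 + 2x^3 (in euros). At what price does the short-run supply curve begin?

Short-run supply begins at min AVC. From VC = 33x - 8x^2 + 2x^3, AVC = 33 - 8x + 2x^2.
dAVC/dx = -8 + 4x = 0 gives x = 2. min AVC = 33 - 8·2 + 2·2^2 = 25.
The firm shuts down for any P below €25.

€25 per unit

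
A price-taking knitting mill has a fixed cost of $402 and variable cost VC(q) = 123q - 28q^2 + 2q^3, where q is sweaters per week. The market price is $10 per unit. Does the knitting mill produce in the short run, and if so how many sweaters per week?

Shut down

Strip out fixed cost: VC = 123q - 28q^2 + 2q^3. Then AVC = 123 - 28q + 2q^2 and MC = 123 - 56q + 6q^2.
AVC is minimized where dAVC/dq = -28 + 4q = 0, at q = 7; min AVC = 123 - 28·7 + 2·7^2 = $25.
Since P = $10 < min AVC = $25, price fails to cover variable cost at any output.
The firm minimizes its loss by shutting down and losing only its fixed cost of $402.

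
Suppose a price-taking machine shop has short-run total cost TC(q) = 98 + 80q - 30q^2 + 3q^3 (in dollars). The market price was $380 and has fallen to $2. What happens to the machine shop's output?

AVC = 80 - 30q + 3q^2, minimized at q = 5 where min AVC = $5. MC = 80 - 60q + 9q^2.
At P = $380 ≥ min AVC, set P = MC on the rising branch: q = 10.
At P = $2 < min AVC = $5, price no longer covers variable cost at any output, so the firm shuts down: q = 0.

Output falls from 10 to 0 (the firm shuts down)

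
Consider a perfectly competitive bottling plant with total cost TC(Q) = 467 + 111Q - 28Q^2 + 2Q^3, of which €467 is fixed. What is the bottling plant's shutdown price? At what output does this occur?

€13 per unit, at Q = 7

The shutdown price is the minimum of AVC. VC = 111Q - 28Q^2 + 2Q^3, so AVC = 111 - 28Q + 2Q^2.
At the minimum of AVC, MC = AVC. MC = 111 - 56Q + 6Q^2; setting MC = AVC gives 4Q^2 - 28Q = 0, so Q = 7. min AVC = 13.
So the shutdown price is €13.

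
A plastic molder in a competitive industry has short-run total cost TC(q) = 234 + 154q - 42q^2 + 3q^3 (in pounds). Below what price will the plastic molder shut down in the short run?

The shutdown price is the minimum of AVC. VC = 154q - 42q^2 + 3q^3, so AVC = 154 - 42q + 3q^2.
dAVC/dq = -42 + 6q = 0 gives q = 7. min AVC = 154 - 42·7 + 3·7^2 = 7.
For P < £7 the firm produces nothing.

£7 per unit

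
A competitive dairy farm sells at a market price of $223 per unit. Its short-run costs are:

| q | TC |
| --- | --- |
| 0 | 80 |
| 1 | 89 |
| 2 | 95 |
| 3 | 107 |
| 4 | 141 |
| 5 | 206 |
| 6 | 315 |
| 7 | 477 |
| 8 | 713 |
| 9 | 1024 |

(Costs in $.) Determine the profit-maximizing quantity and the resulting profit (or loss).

Compute π = P·q − TC at each output: q=0: -80; q=1: 134; q=2: 351; q=3: 562; q=4: 751; q=5: 909; q=6: 1023; q=7: 1084; q=8: 1071; q=9: 983.
Profit is maximized at q = 7. AVC there is 397/7 = $56.71 ≤ P, so producing beats shutting down (which would give -$80).

q = 7; profit = $1084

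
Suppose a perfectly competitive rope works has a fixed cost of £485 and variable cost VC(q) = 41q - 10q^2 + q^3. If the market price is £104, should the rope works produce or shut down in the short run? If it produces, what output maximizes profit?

Produce at q = 9

From TC, MC = TC'(q) = 41 - 20q + 3q^2 and AVC = VC/q = 41 - 10q + q^2.
AVC hits its minimum where MC = AVC, at q = 5, giving min AVC = 41 - 10·5 + 5^2 = £16.
P = £104 exceeds min AVC = £16, so the firm stays open.
Set P = MC: 104 = 41 - 20q + 3q^2 → -63 - 20q + 3q^2 = 0. The roots are q = -7/3 and q = 9; the profit-maximizing output is on the rising part of MC, so q* = 9.
Check: AVC at q = 9 is £32 ≤ P, so revenue covers variable cost.
Profit = P·q − TC = 104·9 − 773 = £163.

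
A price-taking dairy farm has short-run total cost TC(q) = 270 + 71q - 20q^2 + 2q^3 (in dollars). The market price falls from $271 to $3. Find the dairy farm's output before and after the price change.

AVC = 71 - 20q + 2q^2, minimized at q = 5 where min AVC = $21. MC = 71 - 40q + 6q^2.
With P = $271 above the shutdown price, P = MC gives q = 10.
At P = $3 < min AVC = $21, price no longer covers variable cost at any output, so the firm shuts down: q = 0.

Output falls from 10 to 0 (the firm shuts down)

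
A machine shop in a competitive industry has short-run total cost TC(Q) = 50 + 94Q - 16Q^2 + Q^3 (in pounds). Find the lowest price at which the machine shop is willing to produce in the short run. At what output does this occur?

£30 per unit, at Q = 8

The shutdown price is the minimum of AVC. VC = 94Q - 16Q^2 + Q^3, so AVC = 94 - 16Q + Q^2.
dAVC/dQ = -16 + 2Q = 0 gives Q = 8. min AVC = 94 - 16·8 + 8^2 = 30.
So the shutdown price is £30.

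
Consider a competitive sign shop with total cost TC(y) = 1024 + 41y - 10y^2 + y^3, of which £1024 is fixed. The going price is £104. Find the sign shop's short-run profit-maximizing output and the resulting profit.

AVC = 41 - 10y + y^2 has its minimum £16 at y = 5; price £104 clears that bar, so the firm operates.
With MC = 41 - 20y + 3y^2, P = MC on the upward-sloping part at y* = 9.
TR = 104·9 = 936. TC = 1024 + 288 = 1312. Profit = 936 − 1312 = -£376.
Shutting down would mean losing the fixed cost of £1024, so operating at a loss of £376 is better by £648.

Profit = -£376 at y = 9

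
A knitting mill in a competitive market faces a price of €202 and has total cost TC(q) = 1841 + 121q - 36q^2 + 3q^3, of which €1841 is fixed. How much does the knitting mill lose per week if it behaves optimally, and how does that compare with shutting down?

Profit = -€383 at q = 9

AVC = 121 - 36q + 3q^2 has its minimum €13 at q = 6; price €202 clears that bar, so the firm operates.
MC = 121 - 72q + 9q^2. Setting P = MC and taking the root on the rising branch gives q* = 9.
TR = 202·9 = 1818. TC = 1841 + 360 = 2201. Profit = 1818 − 2201 = -€383.
By producing, the firm covers all variable cost plus €1458 of fixed cost; shutting down would lose the full €1841.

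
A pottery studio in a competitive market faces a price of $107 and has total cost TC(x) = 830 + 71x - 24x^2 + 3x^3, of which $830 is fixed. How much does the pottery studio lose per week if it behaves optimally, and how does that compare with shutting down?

Profit = -$398 at x = 6

AVC = 71 - 24x + 3x^2 has its minimum $23 at x = 4; price $107 clears that bar, so the firm operates.
With MC = 71 - 48x + 9x^2, P = MC on the upward-sloping part at x* = 6.
TR = 107·6 = 642. TC = 830 + 210 = 1040. Profit = 642 − 1040 = -$398.
Shutting down would mean losing the fixed cost of $830, so operating at a loss of $398 is better by $432.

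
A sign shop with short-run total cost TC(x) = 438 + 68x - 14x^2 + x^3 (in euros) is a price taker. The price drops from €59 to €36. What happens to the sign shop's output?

AVC = 68 - 14x + x^2, minimized at x = 7 where min AVC = €19. MC = 68 - 28x + 3x^2.
At P = €59 ≥ min AVC, set P = MC on the rising branch: x = 9.
At P = €36 ≥ min AVC, set P = MC: x = 8. The firm stays open but cuts output.

Output falls from 9 to 8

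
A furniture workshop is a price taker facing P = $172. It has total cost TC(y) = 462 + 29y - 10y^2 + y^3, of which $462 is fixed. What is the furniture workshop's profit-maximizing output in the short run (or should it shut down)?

From TC, MC = TC'(y) = 29 - 20y + 3y^2 and AVC = VC/y = 29 - 10y + y^2.
The AVC parabola has its vertex at y = 10/2 = 5, where AVC = 29 - 10·5 + 5^2 = $4.
Because $172 ≥ $4, revenue can cover variable cost; the firm operates.
P = MC gives -143 - 20y + 3y^2 = 0, with roots -13/3 and 11. Take the larger (rising MC): y* = 11.
Check: AVC at y = 11 is $40 ≤ P, so revenue covers variable cost.
Profit = P·y − TC = 172·11 − 902 = $990.

Produce at y = 11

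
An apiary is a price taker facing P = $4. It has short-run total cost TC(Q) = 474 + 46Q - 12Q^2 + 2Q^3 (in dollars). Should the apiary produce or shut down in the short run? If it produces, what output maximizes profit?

Variable cost is VC = 46Q - 12Q^2 + 2Q^3, so AVC = VC/Q = 46 - 12Q + 2Q^2 and MC = dTC/dQ = 46 - 24Q + 6Q^2.
The AVC parabola has its vertex at Q = 12/4 = 3, where AVC = 46 - 12·3 + 2·3^2 = $28.
With P < min AVC ($4 < $28), every unit sold adds to the loss.
Best response: produce nothing and absorb the $474 fixed cost.

Shut down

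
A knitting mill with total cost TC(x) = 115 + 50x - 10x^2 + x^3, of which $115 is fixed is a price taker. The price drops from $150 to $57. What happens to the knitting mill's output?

Output falls from 10 to 7

MC = 50 - 20x + 3x^2; the shutdown threshold is min AVC = $25 (at x = 5).
At P = $150 ≥ min AVC, set P = MC on the rising branch: x = 10.
At P = $57 ≥ min AVC, set P = MC: x = 7. The firm stays open but cuts output.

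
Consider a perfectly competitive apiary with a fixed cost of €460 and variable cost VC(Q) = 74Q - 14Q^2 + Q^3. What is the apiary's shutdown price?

The shutdown price is the minimum of AVC. VC = 74Q - 14Q^2 + Q^3, so AVC = 74 - 14Q + Q^2.
At the minimum of AVC, MC = AVC. MC = 74 - 28Q + 3Q^2; setting MC = AVC gives 2Q^2 - 14Q = 0, so Q = 7. min AVC = 25.
For P < €25 the firm produces nothing.

€25 per unit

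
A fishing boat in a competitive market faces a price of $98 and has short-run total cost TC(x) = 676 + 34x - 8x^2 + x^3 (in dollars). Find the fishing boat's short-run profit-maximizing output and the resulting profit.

Profit = -$164 at x = 8

AVC = 34 - 8x + x^2; min AVC = $18 at x = 4. Since P = $98 ≥ min AVC, the firm produces.
With MC = 34 - 16x + 3x^2, P = MC on the upward-sloping part at x* = 8.
TR = 98·8 = 784. TC = 676 + 272 = 948. Profit = 784 − 948 = -$164.
That loss of $164 beats the $676 the firm would lose by shutting down; producing recovers $512 of fixed cost.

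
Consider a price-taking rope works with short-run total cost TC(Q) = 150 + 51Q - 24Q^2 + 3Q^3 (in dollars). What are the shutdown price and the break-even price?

AVC = 51 - 24Q + 3Q^2; minimized at Q = 4, giving min AVC = $3. That is the shutdown price.
ATC = 150/Q + 51 - 24Q + 3Q^2. Setting dATC/dQ = −150/Q^2 − 24 + 6Q = 0 gives Q = 5 (since 6·5^3 − 24·5^2 = 150).
min ATC = 150/5 + 51 − 24·5 + 3·5^2 = $36. That is the break-even price.
For $3 ≤ P < $36 the firm produces at a loss; below $3 it shuts down.

Shutdown price = $3; break-even price = $36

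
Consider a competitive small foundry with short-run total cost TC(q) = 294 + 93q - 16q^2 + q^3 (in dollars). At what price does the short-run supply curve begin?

$29 per unit

The firm shuts down when price falls below the minimum of average variable cost. AVC = VC/q = 93 - 16q + q^2.
dAVC/dq = -16 + 2q = 0 gives q = 8. min AVC = 93 - 16·8 + 8^2 = 29.
So the shutdown price is $29.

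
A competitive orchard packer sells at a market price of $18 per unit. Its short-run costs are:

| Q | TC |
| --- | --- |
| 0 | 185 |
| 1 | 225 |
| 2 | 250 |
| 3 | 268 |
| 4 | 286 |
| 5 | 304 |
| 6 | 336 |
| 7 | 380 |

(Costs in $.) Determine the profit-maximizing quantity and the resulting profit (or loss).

Profit at each row (π = 18Q − TC): Q=0: -185; Q=1: -207; Q=2: -214; Q=3: -214; Q=4: -214; Q=5: -214; Q=6: -228; Q=7: -254.
Profit is highest at Q = 0. Equivalently, the lowest AVC in the table is 119/5 ≈ $23.80 at Q = 5, and P = $18 falls below it — price never covers variable cost, so the firm shuts down and loses only its fixed cost.

Q = 0 (shut down); profit = -$185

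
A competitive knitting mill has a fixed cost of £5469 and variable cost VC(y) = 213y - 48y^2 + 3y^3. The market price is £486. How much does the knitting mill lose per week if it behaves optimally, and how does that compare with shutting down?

AVC = 213 - 48y + 3y^2 has its minimum £21 at y = 8; price £486 clears that bar, so the firm operates.
With MC = 213 - 96y + 9y^2, P = MC on the upward-sloping part at y* = 13.
TR = 486·13 = 6318. TC = 5469 + 1248 = 6717. Profit = 6318 − 6717 = -£399.
By producing, the firm covers all variable cost plus £5070 of fixed cost; shutting down would lose the full £5469.

Profit = -£399 at y = 13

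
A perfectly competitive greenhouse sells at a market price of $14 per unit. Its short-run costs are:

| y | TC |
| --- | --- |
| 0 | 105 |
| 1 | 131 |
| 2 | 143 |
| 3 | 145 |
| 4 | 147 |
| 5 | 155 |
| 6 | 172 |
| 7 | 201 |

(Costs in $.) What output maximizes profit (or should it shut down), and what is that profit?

y = 5; profit = -$85

Compute π = P·y − TC at each output: y=0: -105; y=1: -117; y=2: -115; y=3: -103; y=4: -91; y=5: -85; y=6: -88; y=7: -103.
Profit is maximized at y = 5. AVC there is 50/5 = $10 ≤ P, so producing beats shutting down (which would give -$105).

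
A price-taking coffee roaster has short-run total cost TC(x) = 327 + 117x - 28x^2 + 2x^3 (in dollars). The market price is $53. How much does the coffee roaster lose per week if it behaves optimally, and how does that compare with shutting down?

Profit = -$71 at x = 8

AVC = 117 - 28x + 2x^2 has its minimum $19 at x = 7; price $53 clears that bar, so the firm operates.
With MC = 117 - 56x + 6x^2, P = MC on the upward-sloping part at x* = 8.
TR = 53·8 = 424. TC = 327 + 168 = 495. Profit = 424 − 495 = -$71.
Shutting down would mean losing the fixed cost of $327, so operating at a loss of $71 is better by $256.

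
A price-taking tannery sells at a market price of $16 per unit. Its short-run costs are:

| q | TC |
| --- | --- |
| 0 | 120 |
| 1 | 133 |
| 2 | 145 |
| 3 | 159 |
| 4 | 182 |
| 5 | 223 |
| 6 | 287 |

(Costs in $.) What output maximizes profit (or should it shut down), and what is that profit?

q = 3; profit = -$111

Tabulate TR − TC: q=0: -120; q=1: -117; q=2: -113; q=3: -111; q=4: -118; q=5: -143; q=6: -191.
Profit is maximized at q = 3. AVC there is 39/3 = $13 ≤ P, so producing beats shutting down (which would give -$120).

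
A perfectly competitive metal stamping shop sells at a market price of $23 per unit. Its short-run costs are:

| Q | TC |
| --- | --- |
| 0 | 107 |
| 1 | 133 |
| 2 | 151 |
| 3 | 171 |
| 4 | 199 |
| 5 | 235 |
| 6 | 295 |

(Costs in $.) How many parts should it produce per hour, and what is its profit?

Q = 3; profit = -$102

Compute π = P·Q − TC at each output: Q=0: -107; Q=1: -110; Q=2: -105; Q=3: -102; Q=4: -107; Q=5: -120; Q=6: -157.
Profit is maximized at Q = 3. AVC there is 64/3 = $21.33 ≤ P, so producing beats shutting down (which would give -$107).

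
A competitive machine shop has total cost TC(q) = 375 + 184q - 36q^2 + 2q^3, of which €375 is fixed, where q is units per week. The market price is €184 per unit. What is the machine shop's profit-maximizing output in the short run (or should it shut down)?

From TC, MC = TC'(q) = 184 - 72q + 6q^2 and AVC = VC/q = 184 - 36q + 2q^2.
The AVC parabola has its vertex at q = 36/4 = 9, where AVC = 184 - 36·9 + 2·9^2 = €22.
Since P = €184 ≥ min AVC = €22, price covers variable cost and the firm should produce.
Set P = MC: 184 = 184 - 72q + 6q^2 → -72q + 6q^2 = 0. The roots are q = 0 and q = 12; the profit-maximizing output is on the rising part of MC, so q* = 12.
Check: AVC at q = 12 is €40 ≤ P, so revenue covers variable cost.
Profit = P·q − TC = 184·12 − 855 = €1353.

Produce at q = 12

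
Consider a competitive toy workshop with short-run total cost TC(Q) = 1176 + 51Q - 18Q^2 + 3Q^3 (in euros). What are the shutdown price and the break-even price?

Shutdown price = min AVC. AVC = 51 - 18Q + 3Q^2, with vertex at Q = 3 and minimum €24.
ATC = 1176/Q + 51 - 18Q + 3Q^2. Setting dATC/dQ = −1176/Q^2 − 18 + 6Q = 0 gives Q = 7 (since 6·7^3 − 18·7^2 = 1176).
min ATC = 1176/7 + 51 − 18·7 + 3·7^2 = €240. That is the break-even price.
Between these two prices the firm operates at a loss; above €240 it earns a profit.

Shutdown price = €24; break-even price = €240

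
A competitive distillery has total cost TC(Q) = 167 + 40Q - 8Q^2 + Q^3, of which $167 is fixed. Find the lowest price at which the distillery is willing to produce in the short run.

$24 per unit

Short-run supply begins at min AVC. From VC = 40Q - 8Q^2 + Q^3, AVC = 40 - 8Q + Q^2.
At the minimum of AVC, MC = AVC. MC = 40 - 16Q + 3Q^2; setting MC = AVC gives 2Q^2 - 8Q = 0, so Q = 4. min AVC = 24.
For P < $24 the firm produces nothing.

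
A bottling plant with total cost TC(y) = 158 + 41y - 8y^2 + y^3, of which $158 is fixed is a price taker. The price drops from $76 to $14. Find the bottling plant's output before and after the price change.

AVC = 41 - 8y + y^2, minimized at y = 4 where min AVC = $25. MC = 41 - 16y + 3y^2.
At P = $76 ≥ min AVC, set P = MC on the rising branch: y = 7.
At P = $14 < min AVC = $25, price no longer covers variable cost at any output, so the firm shuts down: y = 0.

Output falls from 7 to 0 (the firm shuts down)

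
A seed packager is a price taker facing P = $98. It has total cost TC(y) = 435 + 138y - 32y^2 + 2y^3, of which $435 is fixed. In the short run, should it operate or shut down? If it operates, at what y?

Produce at y = 10

Variable cost is VC = 138y - 32y^2 + 2y^3, so AVC = VC/y = 138 - 32y + 2y^2 and MC = dTC/dy = 138 - 64y + 6y^2.
AVC is minimized where dAVC/dy = -32 + 4y = 0, at y = 8; min AVC = 138 - 32·8 + 2·8^2 = $10.
P = $98 exceeds min AVC = $10, so the firm stays open.
Solving P = MC: 40 - 64y + 6y^2 = 0 ⇒ y = 2/3 or 10. On the upward-sloping branch, y* = 10.
Check: AVC at y = 10 is $18 ≤ P, so revenue covers variable cost.
Profit = P·y − TC = 98·10 − 615 = $365.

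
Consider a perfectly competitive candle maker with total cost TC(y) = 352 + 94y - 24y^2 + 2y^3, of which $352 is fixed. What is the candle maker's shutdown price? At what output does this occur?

The shutdown price is the minimum of AVC. VC = 94y - 24y^2 + 2y^3, so AVC = 94 - 24y + 2y^2.
dAVC/dy = -24 + 4y = 0 gives y = 6. min AVC = 94 - 24·6 + 2·6^2 = 22.
The firm shuts down for any P below $22.

$22 per unit, at y = 6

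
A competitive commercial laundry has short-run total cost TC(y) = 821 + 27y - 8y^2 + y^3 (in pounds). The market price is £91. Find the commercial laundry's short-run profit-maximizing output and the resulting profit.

AVC = 27 - 8y + y^2 has its minimum £11 at y = 4; price £91 clears that bar, so the firm operates.
MC = 27 - 16y + 3y^2. Setting P = MC and taking the root on the rising branch gives y* = 8.
TR = 91·8 = 728. TC = 821 + 216 = 1037. Profit = 728 − 1037 = -£309.
Shutting down would mean losing the fixed cost of £821, so operating at a loss of £309 is better by £512.

Profit = -£309 at y = 8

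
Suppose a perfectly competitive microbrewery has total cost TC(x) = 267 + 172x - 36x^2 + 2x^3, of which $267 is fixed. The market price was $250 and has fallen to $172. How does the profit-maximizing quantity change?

Output falls from 13 to 12

MC = 172 - 72x + 6x^2; the shutdown threshold is min AVC = $10 (at x = 9).
At P = $250 ≥ min AVC, set P = MC on the rising branch: x = 13.
At P = $172 ≥ min AVC, set P = MC: x = 12. The firm stays open but cuts output.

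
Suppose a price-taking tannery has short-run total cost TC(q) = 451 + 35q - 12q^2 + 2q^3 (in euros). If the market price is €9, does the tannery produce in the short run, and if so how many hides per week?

From TC, MC = TC'(q) = 35 - 24q + 6q^2 and AVC = VC/q = 35 - 12q + 2q^2.
AVC hits its minimum where MC = AVC, at q = 3, giving min AVC = 35 - 12·3 + 2·3^2 = €17.
P = €9 lies below min AVC = €17; no output level covers variable cost.
Shutting down limits the loss to fixed cost, €451.

Shut down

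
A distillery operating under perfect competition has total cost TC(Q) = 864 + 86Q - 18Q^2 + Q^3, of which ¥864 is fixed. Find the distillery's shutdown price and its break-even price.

Shutdown price = ¥5; break-even price = ¥86

AVC = 86 - 18Q + Q^2; minimized at Q = 9, giving min AVC = ¥5. That is the shutdown price.
ATC = 864/Q + 86 - 18Q + Q^2. Setting dATC/dQ = −864/Q^2 − 18 + 2Q = 0 gives Q = 12 (since 2·12^3 − 18·12^2 = 864).
min ATC = 864/12 + 86 − 18·12 + 12^2 = ¥86. That is the break-even price.
For ¥5 ≤ P < ¥86 the firm produces at a loss; below ¥5 it shuts down.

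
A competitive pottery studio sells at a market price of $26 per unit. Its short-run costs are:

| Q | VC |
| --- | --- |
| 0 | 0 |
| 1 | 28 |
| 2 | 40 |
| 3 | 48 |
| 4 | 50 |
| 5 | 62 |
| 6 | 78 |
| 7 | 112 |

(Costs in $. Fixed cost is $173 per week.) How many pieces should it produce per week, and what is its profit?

Tabulate TR − TC: Q=0: -173; Q=1: -175; Q=2: -161; Q=3: -143; Q=4: -119; Q=5: -105; Q=6: -95; Q=7: -103.
Profit is maximized at Q = 6. AVC there is 78/6 = $13 ≤ P, so producing beats shutting down (which would give -$173).

Q = 6; profit = -$95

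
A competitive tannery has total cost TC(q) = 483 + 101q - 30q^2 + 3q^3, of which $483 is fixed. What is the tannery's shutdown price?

$26 per unit

Short-run supply begins at min AVC. From VC = 101q - 30q^2 + 3q^3, AVC = 101 - 30q + 3q^2.
At the minimum of AVC, MC = AVC. MC = 101 - 60q + 9q^2; setting MC = AVC gives 6q^2 - 30q = 0, so q = 5. min AVC = 26.
So the shutdown price is $26.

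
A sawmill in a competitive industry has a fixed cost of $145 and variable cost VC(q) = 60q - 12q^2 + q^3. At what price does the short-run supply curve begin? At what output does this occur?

$24 per unit, at q = 6

The shutdown price is the minimum of AVC. VC = 60q - 12q^2 + q^3, so AVC = 60 - 12q + q^2.
dAVC/dq = -12 + 2q = 0 gives q = 6. min AVC = 60 - 12·6 + 6^2 = 24.
For P < $24 the firm produces nothing.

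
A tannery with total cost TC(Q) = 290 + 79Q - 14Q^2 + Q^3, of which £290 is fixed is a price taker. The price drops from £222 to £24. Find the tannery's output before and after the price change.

Output falls from 13 to 0 (the firm shuts down)

AVC = 79 - 14Q + Q^2, minimized at Q = 7 where min AVC = £30. MC = 79 - 28Q + 3Q^2.
At P = £222 ≥ min AVC, set P = MC on the rising branch: Q = 13.
At P = £24 < min AVC = £30, price no longer covers variable cost at any output, so the firm shuts down: Q = 0.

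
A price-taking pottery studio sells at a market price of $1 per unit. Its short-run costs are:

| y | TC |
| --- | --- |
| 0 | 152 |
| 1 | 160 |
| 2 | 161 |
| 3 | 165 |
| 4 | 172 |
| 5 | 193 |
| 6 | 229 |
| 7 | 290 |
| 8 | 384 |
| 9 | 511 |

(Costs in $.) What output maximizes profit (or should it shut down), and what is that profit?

y = 0 (shut down); profit = -$152

Profit at each row (π = 1y − TC): y=0: -152; y=1: -159; y=2: -159; y=3: -162; y=4: -168; y=5: -188; y=6: -223; y=7: -283; y=8: -376; y=9: -502.
Profit is highest at y = 0. Equivalently, the lowest AVC in the table is 13/3 ≈ $4.33 at y = 3, and P = $1 falls below it — price never covers variable cost, so the firm shuts down and loses only its fixed cost.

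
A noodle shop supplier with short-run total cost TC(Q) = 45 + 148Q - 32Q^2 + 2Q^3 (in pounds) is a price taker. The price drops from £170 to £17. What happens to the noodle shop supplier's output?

AVC = 148 - 32Q + 2Q^2, minimized at Q = 8 where min AVC = £20. MC = 148 - 64Q + 6Q^2.
With P = £170 above the shutdown price, P = MC gives Q = 11.
At P = £17 < min AVC = £20, price no longer covers variable cost at any output, so the firm shuts down: Q = 0.

Output falls from 11 to 0 (the firm shuts down)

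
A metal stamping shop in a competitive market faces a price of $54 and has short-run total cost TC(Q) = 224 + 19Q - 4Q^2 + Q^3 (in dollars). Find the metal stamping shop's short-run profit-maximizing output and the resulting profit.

Profit = -$74 at Q = 5

AVC = 19 - 4Q + Q^2 has its minimum $15 at Q = 2; price $54 clears that bar, so the firm operates.
With MC = 19 - 8Q + 3Q^2, P = MC on the upward-sloping part at Q* = 5.
TR = 54·5 = 270. TC = 224 + 120 = 344. Profit = 270 − 344 = -$74.
Shutting down would mean losing the fixed cost of $224, so operating at a loss of $74 is better by $150.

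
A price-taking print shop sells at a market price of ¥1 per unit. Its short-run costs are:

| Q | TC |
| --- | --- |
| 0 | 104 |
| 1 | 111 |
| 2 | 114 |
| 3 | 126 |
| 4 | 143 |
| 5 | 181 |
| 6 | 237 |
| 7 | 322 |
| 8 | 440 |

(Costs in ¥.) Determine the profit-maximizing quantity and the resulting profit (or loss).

Q = 0 (shut down); profit = -¥104

Compute π = P·Q − TC at each output: Q=0: -104; Q=1: -110; Q=2: -112; Q=3: -123; Q=4: -139; Q=5: -176; Q=6: -231; Q=7: -315; Q=8: -432.
Profit is highest at Q = 0. Equivalently, the lowest AVC in the table is 10/2 ≈ ¥5 at Q = 2, and P = ¥1 falls below it — price never covers variable cost, so the firm shuts down and loses only its fixed cost.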